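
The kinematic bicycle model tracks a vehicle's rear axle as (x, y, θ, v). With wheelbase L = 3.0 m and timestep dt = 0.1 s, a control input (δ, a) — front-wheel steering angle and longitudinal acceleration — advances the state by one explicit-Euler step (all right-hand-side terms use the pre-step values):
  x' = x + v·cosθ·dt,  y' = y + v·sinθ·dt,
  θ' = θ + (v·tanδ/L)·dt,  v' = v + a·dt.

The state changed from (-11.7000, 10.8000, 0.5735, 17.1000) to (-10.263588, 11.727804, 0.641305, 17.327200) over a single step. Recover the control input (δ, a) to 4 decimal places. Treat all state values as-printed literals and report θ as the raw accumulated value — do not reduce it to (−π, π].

δ = 0.1184, a = 2.2720

a = (v'−v)/dt = (0.227200)/0.1 = 2.2720
Δθ = θ'−θ = 0.067805;  (v·dt/L) = 17.1000·0.1/3.0 = 0.570000
tan δ = Δθ·L/(v·dt) = 0.118956  →  δ = 0.1184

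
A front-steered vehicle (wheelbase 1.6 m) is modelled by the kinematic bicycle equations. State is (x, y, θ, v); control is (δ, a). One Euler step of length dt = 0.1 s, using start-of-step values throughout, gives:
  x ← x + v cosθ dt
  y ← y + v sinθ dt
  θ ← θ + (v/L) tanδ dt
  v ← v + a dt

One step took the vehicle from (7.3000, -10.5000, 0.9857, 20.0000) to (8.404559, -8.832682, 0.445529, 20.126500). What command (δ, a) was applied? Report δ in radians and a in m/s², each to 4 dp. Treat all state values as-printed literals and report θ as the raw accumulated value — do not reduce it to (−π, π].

a = (v'−v)/dt = (0.126500)/0.1 = 1.2650
Δθ = θ'−θ = -0.540171;  (v·dt/L) = 20.0000·0.1/1.6 = 1.250000
tan δ = Δθ·L/(v·dt) = -0.432137  →  δ = -0.4079

δ = -0.4079, a = 1.2650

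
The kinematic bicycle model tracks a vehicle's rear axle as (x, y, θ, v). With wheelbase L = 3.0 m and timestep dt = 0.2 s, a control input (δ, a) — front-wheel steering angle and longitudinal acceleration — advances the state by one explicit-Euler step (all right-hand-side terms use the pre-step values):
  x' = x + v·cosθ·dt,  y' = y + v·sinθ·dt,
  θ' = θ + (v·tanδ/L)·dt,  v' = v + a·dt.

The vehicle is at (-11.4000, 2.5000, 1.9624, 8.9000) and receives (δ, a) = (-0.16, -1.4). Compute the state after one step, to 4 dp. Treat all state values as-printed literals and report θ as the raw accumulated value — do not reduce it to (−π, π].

(-12.0794, 4.1453, 1.8666, 8.6200)

x' = -11.4000 + 8.9000·cos(1.9624)·0.2 = -12.0794
y' = 2.5000 + 8.9000·sin(1.9624)·0.2 = 4.1453
θ' = 1.9624 + (8.9000/3.0)·tan(-0.16)·0.2 = 1.8666
v' = 8.9000 − 1.4000·0.2 = 8.6200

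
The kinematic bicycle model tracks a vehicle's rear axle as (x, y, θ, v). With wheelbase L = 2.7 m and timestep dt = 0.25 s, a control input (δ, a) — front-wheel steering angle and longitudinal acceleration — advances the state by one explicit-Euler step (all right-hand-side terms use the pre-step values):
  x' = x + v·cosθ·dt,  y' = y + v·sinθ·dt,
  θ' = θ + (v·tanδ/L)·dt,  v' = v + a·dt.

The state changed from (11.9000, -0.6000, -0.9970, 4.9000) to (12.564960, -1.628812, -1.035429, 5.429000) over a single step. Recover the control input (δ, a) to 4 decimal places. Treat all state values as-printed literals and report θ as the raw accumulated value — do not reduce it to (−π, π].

a = (v'−v)/dt = (0.529000)/0.25 = 2.1160
Δθ = θ'−θ = -0.038429;  (v·dt/L) = 4.9000·0.25/2.7 = 0.453704
tan δ = Δθ·L/(v·dt) = -0.084701  →  δ = -0.0845

δ = -0.0845, a = 2.1160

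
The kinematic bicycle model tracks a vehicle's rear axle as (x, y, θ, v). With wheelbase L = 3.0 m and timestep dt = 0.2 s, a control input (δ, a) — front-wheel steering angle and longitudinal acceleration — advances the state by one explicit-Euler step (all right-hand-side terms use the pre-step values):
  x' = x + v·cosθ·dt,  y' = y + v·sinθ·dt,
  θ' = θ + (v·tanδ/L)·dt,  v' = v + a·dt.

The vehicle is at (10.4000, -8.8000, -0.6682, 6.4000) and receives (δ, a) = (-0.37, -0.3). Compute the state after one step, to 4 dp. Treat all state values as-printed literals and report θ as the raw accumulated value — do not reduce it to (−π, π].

x' = 10.4000 + 6.4000·cos(-0.6682)·0.2 = 11.4047
y' = -8.8000 + 6.4000·sin(-0.6682)·0.2 = -9.5931
θ' = -0.6682 + (6.4000/3.0)·tan(-0.37)·0.2 = -0.8337
v' = 6.4000 − 0.3000·0.2 = 6.3400

(11.4047, -9.5931, -0.8337, 6.3400)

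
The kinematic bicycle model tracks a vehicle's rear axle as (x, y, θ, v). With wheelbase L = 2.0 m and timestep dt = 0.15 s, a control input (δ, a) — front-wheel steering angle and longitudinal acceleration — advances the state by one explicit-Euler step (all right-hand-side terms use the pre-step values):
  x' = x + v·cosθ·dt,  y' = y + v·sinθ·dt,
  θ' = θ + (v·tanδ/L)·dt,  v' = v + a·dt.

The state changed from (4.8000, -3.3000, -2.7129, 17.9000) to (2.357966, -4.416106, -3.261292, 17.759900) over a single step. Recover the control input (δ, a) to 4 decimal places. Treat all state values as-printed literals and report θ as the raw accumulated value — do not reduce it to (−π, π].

a = (v'−v)/dt = (-0.140100)/0.15 = -0.9340
Δθ = θ'−θ = -0.548392;  (v·dt/L) = 17.9000·0.15/2.0 = 1.342500
tan δ = Δθ·L/(v·dt) = -0.408486  →  δ = -0.3878

δ = -0.3878, a = -0.9340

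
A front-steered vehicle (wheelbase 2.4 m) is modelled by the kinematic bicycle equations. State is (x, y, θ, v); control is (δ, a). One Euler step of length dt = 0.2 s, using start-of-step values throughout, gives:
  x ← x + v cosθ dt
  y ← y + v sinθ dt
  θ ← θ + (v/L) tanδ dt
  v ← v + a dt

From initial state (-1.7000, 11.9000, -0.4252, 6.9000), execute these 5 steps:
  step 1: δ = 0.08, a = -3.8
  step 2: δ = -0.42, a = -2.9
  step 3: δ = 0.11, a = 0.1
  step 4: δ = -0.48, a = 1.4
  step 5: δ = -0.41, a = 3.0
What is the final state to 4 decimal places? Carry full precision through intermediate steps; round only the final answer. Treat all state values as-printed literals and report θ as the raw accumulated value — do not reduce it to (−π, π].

(3.3763, 8.8125, -1.0108, 6.4600)

after step 1 (δ=0.08, a=-3.8): (-0.442880, 11.330746, -0.379102, 6.140000)
after step 2 (δ=-0.42, a=-2.9): (0.697929, 10.876280, -0.607598, 5.560000)
after step 3 (δ=0.11, a=0.1): (1.610905, 10.241443, -0.556425, 5.580000)
after step 4 (δ=-0.48, a=1.4): (2.558555, 9.652023, -0.798509, 5.860000)
after step 5 (δ=-0.41, a=3.0): (3.376348, 8.812501, -1.010754, 6.460000)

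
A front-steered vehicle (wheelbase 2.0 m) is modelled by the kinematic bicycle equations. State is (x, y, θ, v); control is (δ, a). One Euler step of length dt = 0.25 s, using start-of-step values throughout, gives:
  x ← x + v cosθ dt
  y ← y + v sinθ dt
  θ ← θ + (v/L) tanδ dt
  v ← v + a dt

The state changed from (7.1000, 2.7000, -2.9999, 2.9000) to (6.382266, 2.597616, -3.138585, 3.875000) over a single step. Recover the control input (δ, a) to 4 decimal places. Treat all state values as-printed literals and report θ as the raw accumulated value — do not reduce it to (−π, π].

δ = -0.3654, a = 3.9000

a = (v'−v)/dt = (0.975000)/0.25 = 3.9000
Δθ = θ'−θ = -0.138685;  (v·dt/L) = 2.9000·0.25/2.0 = 0.362500
tan δ = Δθ·L/(v·dt) = -0.382579  →  δ = -0.3654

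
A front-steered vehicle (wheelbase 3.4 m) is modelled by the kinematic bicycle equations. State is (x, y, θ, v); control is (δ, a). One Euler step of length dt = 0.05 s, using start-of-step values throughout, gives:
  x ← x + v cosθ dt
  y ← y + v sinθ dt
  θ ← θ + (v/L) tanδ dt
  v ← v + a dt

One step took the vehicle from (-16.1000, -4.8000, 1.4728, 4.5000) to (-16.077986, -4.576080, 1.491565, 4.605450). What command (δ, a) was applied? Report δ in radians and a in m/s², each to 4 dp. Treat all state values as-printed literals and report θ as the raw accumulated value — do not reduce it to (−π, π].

δ = 0.2763, a = 2.1090

a = (v'−v)/dt = (0.105450)/0.05 = 2.1090
Δθ = θ'−θ = 0.018765;  (v·dt/L) = 4.5000·0.05/3.4 = 0.066176
tan δ = Δθ·L/(v·dt) = 0.283560  →  δ = 0.2763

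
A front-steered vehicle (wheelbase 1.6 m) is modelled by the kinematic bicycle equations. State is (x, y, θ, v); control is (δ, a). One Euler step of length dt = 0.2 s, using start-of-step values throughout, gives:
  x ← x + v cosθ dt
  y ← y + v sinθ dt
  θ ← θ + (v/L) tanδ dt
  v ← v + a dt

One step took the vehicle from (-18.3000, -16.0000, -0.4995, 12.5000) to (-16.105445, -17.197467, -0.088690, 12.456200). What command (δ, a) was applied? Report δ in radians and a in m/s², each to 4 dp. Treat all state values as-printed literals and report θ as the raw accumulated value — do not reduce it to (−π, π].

δ = 0.2571, a = -0.2190

a = (v'−v)/dt = (-0.043800)/0.2 = -0.2190
Δθ = θ'−θ = 0.410810;  (v·dt/L) = 12.5000·0.2/1.6 = 1.562500
tan δ = Δθ·L/(v·dt) = 0.262918  →  δ = 0.2571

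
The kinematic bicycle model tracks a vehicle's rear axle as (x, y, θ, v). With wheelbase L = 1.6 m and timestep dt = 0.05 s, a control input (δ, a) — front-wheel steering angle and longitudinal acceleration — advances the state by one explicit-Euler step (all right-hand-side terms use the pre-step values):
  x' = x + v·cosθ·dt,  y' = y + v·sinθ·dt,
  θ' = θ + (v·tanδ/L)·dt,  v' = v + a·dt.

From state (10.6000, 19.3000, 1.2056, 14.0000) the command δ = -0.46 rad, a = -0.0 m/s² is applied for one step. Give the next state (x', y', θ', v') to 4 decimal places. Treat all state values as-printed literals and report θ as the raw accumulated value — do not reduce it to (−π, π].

x' = 10.6000 + 14.0000·cos(1.2056)·0.05 = 10.8500
y' = 19.3000 + 14.0000·sin(1.2056)·0.05 = 19.9538
θ' = 1.2056 + (14.0000/1.6)·tan(-0.46)·0.05 = 0.9888
v' = 14.0000 + 0.0000·0.05 = 14.0000

(10.8500, 19.9538, 0.9888, 14.0000)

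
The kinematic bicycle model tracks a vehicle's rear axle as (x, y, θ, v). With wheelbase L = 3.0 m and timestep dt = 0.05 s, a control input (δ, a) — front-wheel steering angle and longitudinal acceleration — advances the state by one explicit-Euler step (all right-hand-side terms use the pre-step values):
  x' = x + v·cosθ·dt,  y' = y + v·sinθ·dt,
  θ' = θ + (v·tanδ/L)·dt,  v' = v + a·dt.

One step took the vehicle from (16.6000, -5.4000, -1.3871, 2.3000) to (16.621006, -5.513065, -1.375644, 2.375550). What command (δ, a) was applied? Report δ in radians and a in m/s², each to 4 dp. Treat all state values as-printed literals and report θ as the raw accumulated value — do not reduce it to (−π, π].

δ = 0.2904, a = 1.5110

a = (v'−v)/dt = (0.075550)/0.05 = 1.5110
Δθ = θ'−θ = 0.011456;  (v·dt/L) = 2.3000·0.05/3.0 = 0.038333
tan δ = Δθ·L/(v·dt) = 0.298852  →  δ = 0.2904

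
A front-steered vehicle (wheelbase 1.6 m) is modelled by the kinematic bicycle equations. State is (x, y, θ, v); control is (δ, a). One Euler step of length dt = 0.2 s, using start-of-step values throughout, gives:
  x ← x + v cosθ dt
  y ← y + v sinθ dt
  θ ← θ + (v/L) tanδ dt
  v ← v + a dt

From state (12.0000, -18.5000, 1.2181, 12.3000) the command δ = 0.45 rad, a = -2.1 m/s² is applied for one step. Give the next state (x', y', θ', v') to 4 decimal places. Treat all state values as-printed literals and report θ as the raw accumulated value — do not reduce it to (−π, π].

x' = 12.0000 + 12.3000·cos(1.2181)·0.2 = 12.8498
y' = -18.5000 + 12.3000·sin(1.2181)·0.2 = -16.1914
θ' = 1.2181 + (12.3000/1.6)·tan(0.45)·0.2 = 1.9608
v' = 12.3000 − 2.1000·0.2 = 11.8800

(12.8498, -16.1914, 1.9608, 11.8800)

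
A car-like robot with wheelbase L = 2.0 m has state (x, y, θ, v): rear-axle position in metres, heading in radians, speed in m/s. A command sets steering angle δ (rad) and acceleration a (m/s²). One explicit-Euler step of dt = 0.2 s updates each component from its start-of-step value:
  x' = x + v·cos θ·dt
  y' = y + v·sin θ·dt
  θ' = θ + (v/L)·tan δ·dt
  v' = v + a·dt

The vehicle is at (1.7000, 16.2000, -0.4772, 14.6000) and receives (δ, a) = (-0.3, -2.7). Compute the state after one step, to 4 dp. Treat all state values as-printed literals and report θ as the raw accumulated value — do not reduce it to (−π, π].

(4.2938, 14.8589, -0.9288, 14.0600)

x' = 1.7000 + 14.6000·cos(-0.4772)·0.2 = 4.2938
y' = 16.2000 + 14.6000·sin(-0.4772)·0.2 = 14.8589
θ' = -0.4772 + (14.6000/2.0)·tan(-0.3)·0.2 = -0.9288
v' = 14.6000 − 2.7000·0.2 = 14.0600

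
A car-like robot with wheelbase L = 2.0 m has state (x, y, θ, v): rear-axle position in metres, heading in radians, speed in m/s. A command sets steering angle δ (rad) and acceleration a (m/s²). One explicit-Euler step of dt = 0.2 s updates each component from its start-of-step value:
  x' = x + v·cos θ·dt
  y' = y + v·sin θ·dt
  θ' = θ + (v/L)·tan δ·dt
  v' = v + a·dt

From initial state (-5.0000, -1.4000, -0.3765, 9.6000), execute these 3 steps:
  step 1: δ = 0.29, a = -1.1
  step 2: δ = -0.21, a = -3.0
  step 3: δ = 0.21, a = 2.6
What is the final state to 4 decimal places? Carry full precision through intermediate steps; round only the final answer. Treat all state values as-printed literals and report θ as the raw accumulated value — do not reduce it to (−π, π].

(0.3366, -2.7766, -0.1028, 9.3000)

after step 1 (δ=0.29, a=-1.1): (-3.214482, -2.105922, -0.090024, 9.380000)
after step 2 (δ=-0.21, a=-3.0): (-1.346079, -2.274579, -0.289951, 8.780000)
after step 3 (δ=0.21, a=2.6): (0.336622, -2.776629, -0.102812, 9.300000)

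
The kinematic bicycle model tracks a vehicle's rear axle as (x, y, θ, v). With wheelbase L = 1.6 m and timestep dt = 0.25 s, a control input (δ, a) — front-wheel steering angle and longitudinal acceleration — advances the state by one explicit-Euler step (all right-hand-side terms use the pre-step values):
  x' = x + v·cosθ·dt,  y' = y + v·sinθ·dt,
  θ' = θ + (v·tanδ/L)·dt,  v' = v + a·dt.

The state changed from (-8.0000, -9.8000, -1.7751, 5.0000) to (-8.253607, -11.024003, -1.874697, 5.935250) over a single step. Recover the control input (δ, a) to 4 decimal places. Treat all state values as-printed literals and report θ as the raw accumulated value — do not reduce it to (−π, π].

a = (v'−v)/dt = (0.935250)/0.25 = 3.7410
Δθ = θ'−θ = -0.099597;  (v·dt/L) = 5.0000·0.25/1.6 = 0.781250
tan δ = Δθ·L/(v·dt) = -0.127484  →  δ = -0.1268

δ = -0.1268, a = 3.7410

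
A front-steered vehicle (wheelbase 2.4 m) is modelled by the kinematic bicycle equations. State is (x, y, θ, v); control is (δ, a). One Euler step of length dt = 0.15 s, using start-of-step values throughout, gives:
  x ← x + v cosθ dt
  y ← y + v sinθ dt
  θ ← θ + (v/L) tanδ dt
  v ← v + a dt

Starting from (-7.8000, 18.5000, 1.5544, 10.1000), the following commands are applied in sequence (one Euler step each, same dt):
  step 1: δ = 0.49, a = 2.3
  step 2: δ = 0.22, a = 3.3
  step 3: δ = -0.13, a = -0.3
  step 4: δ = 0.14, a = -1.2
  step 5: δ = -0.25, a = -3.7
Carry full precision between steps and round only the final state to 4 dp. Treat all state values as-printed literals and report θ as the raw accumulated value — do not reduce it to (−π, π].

after step 1 (δ=0.49, a=2.3): (-7.775161, 20.014796, 1.891101, 10.445000)
after step 2 (δ=0.22, a=3.3): (-8.268461, 21.501861, 2.037083, 10.940000)
after step 3 (δ=-0.13, a=-0.3): (-9.006210, 22.967674, 1.947691, 10.895000)
after step 4 (δ=0.14, a=-1.2): (-9.607671, 24.487219, 2.043650, 10.715000)
after step 5 (δ=-0.25, a=-3.7): (-10.339659, 25.918109, 1.872651, 10.160000)

(-10.3397, 25.9181, 1.8727, 10.1600)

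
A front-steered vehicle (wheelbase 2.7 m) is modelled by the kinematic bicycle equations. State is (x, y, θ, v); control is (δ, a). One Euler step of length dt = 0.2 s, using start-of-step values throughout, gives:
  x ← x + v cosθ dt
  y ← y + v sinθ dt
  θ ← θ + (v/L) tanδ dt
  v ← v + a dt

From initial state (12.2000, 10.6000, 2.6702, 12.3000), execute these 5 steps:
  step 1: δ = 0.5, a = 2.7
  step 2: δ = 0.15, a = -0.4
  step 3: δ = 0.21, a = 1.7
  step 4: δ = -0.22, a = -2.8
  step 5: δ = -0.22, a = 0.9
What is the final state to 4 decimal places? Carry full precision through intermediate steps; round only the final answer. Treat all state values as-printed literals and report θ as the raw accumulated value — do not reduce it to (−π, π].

(0.0067, 9.8802, 3.0884, 12.7200)

after step 1 (δ=0.5, a=2.7): (10.008296, 11.717154, 3.167942, 12.840000)
after step 2 (δ=0.15, a=-0.4): (7.441187, 11.649496, 3.311689, 12.760000)
after step 3 (δ=0.21, a=1.7): (4.926016, 11.217501, 3.513148, 13.100000)
after step 4 (δ=-0.22, a=-2.8): (2.484795, 10.266271, 3.296154, 12.540000)
after step 5 (δ=-0.22, a=0.9): (0.006692, 9.880172, 3.088436, 12.720000)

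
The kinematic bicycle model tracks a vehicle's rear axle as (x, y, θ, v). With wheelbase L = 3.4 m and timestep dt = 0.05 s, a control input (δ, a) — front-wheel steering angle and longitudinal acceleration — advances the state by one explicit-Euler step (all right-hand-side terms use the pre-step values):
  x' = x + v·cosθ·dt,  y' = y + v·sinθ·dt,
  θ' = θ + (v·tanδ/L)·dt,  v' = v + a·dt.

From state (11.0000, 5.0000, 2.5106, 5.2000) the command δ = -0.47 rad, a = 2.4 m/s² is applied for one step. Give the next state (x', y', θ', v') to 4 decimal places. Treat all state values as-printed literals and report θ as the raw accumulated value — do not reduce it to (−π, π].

x' = 11.0000 + 5.2000·cos(2.5106)·0.05 = 10.7901
y' = 5.0000 + 5.2000·sin(2.5106)·0.05 = 5.1534
θ' = 2.5106 + (5.2000/3.4)·tan(-0.47)·0.05 = 2.4718
v' = 5.2000 + 2.4000·0.05 = 5.3200

(10.7901, 5.1534, 2.4718, 5.3200)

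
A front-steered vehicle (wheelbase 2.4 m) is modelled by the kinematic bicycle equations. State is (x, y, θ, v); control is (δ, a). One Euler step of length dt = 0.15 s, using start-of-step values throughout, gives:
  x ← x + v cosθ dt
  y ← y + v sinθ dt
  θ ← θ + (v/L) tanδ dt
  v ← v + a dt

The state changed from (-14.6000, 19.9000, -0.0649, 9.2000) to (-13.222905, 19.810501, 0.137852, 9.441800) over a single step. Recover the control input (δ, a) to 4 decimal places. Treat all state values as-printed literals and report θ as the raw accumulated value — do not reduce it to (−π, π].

a = (v'−v)/dt = (0.241800)/0.15 = 1.6120
Δθ = θ'−θ = 0.202752;  (v·dt/L) = 9.2000·0.15/2.4 = 0.575000
tan δ = Δθ·L/(v·dt) = 0.352612  →  δ = 0.3390

δ = 0.3390, a = 1.6120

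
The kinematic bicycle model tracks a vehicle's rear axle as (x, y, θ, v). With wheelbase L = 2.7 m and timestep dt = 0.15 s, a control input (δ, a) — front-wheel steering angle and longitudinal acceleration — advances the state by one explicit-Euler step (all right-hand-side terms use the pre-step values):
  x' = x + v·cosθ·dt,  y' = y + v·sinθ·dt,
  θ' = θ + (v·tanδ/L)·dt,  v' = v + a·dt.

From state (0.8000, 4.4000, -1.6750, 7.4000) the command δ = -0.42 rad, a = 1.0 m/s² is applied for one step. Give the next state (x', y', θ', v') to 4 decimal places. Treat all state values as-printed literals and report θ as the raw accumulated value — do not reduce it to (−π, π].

(0.6845, 3.2960, -1.8586, 7.5500)

x' = 0.8000 + 7.4000·cos(-1.6750)·0.15 = 0.6845
y' = 4.4000 + 7.4000·sin(-1.6750)·0.15 = 3.2960
θ' = -1.6750 + (7.4000/2.7)·tan(-0.42)·0.15 = -1.8586
v' = 7.4000 + 1.0000·0.15 = 7.5500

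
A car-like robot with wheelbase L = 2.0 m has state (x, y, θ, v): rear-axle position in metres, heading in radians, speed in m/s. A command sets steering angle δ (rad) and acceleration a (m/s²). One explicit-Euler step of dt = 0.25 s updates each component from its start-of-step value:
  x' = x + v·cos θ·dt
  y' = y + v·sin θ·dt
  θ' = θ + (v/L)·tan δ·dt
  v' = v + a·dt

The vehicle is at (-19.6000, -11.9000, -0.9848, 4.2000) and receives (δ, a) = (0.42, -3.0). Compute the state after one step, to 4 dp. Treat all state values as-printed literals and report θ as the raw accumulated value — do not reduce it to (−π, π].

(-19.0193, -12.7748, -0.7503, 3.4500)

x' = -19.6000 + 4.2000·cos(-0.9848)·0.25 = -19.0193
y' = -11.9000 + 4.2000·sin(-0.9848)·0.25 = -12.7748
θ' = -0.9848 + (4.2000/2.0)·tan(0.42)·0.25 = -0.7503
v' = 4.2000 − 3.0000·0.25 = 3.4500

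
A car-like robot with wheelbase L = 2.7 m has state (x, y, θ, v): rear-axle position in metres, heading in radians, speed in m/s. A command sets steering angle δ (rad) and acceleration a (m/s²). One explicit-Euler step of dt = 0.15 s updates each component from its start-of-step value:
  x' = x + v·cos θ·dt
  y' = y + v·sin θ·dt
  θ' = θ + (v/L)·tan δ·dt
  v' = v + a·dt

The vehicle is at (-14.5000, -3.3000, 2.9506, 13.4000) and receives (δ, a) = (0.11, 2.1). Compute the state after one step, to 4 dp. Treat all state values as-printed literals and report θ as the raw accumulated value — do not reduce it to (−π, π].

x' = -14.5000 + 13.4000·cos(2.9506)·0.15 = -16.4735
y' = -3.3000 + 13.4000·sin(2.9506)·0.15 = -2.9184
θ' = 2.9506 + (13.4000/2.7)·tan(0.11)·0.15 = 3.0328
v' = 13.4000 + 2.1000·0.15 = 13.7150

(-16.4735, -2.9184, 3.0328, 13.7150)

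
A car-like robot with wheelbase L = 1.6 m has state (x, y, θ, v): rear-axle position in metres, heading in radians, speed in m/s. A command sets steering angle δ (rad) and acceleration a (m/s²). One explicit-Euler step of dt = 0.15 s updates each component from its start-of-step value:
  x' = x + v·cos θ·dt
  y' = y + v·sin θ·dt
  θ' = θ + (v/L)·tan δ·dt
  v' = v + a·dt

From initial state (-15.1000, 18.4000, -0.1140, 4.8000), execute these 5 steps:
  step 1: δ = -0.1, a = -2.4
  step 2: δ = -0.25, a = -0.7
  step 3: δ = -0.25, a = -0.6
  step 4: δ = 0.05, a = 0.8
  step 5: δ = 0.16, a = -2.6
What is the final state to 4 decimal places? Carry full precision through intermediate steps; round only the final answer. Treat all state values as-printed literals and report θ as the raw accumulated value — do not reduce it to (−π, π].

after step 1 (δ=-0.1, a=-2.4): (-14.384673, 18.318098, -0.159151, 4.440000)
after step 2 (δ=-0.25, a=-0.7): (-13.727090, 18.212550, -0.265437, 4.335000)
after step 3 (δ=-0.25, a=-0.6): (-13.099613, 18.041970, -0.369209, 4.245000)
after step 4 (δ=0.05, a=0.8): (-12.505772, 17.812181, -0.349294, 4.365000)
after step 5 (δ=0.16, a=-2.6): (-11.890559, 17.588102, -0.283255, 3.975000)

(-11.8906, 17.5881, -0.2833, 3.9750)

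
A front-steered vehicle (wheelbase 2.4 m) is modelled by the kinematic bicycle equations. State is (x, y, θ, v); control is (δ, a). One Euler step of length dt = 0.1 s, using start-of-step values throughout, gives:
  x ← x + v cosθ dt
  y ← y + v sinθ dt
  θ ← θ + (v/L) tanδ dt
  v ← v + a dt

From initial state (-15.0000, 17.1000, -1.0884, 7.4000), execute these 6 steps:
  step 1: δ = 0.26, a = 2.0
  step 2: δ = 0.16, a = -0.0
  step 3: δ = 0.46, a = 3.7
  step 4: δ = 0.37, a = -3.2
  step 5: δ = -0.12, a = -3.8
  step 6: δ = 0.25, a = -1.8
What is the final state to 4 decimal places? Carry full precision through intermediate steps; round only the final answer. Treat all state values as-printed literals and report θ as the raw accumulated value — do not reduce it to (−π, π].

after step 1 (δ=0.26, a=2.0): (-14.656712, 16.444445, -1.006377, 7.600000)
after step 2 (δ=0.16, a=-0.0): (-14.250168, 15.802321, -0.955273, 7.600000)
after step 3 (δ=0.46, a=3.7): (-13.811355, 15.181803, -0.798381, 7.970000)
after step 4 (δ=0.37, a=-3.2): (-13.255155, 14.610970, -0.669578, 7.650000)
after step 5 (δ=-0.12, a=-3.8): (-12.655331, 14.136168, -0.708013, 7.270000)
after step 6 (δ=0.25, a=-1.8): (-12.103061, 13.663382, -0.630666, 7.090000)

(-12.1031, 13.6634, -0.6307, 7.0900)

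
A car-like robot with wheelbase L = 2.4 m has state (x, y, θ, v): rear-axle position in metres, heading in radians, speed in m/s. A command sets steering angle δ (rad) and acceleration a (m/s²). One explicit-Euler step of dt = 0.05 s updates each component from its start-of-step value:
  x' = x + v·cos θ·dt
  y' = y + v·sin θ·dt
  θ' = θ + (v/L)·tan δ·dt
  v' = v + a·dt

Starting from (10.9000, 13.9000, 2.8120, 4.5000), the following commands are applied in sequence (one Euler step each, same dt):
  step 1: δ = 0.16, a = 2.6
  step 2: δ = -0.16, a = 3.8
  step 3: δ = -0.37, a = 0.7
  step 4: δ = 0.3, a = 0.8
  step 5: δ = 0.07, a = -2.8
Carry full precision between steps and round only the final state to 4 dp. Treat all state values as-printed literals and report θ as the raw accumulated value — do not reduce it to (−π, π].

(9.7816, 14.2912, 2.8111, 4.7550)

after step 1 (δ=0.16, a=2.6): (10.687111, 13.972823, 2.827129, 4.630000)
after step 2 (δ=-0.16, a=3.8): (10.466963, 14.044427, 2.811563, 4.820000)
after step 3 (δ=-0.37, a=0.7): (10.238969, 14.122528, 2.772615, 4.855000)
after step 4 (δ=0.3, a=0.8): (10.012557, 14.210079, 2.803903, 4.895000)
after step 5 (δ=0.07, a=-2.8): (9.781630, 14.291167, 2.811053, 4.755000)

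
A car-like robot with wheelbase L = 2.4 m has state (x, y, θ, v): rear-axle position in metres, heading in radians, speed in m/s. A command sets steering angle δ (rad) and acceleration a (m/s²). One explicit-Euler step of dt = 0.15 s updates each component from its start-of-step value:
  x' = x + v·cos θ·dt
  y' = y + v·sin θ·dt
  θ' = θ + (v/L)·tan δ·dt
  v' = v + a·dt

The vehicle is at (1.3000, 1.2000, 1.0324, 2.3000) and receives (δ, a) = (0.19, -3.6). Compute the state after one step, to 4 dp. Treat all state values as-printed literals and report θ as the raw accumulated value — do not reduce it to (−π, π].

(1.4769, 1.4962, 1.0600, 1.7600)

x' = 1.3000 + 2.3000·cos(1.0324)·0.15 = 1.4769
y' = 1.2000 + 2.3000·sin(1.0324)·0.15 = 1.4962
θ' = 1.0324 + (2.3000/2.4)·tan(0.19)·0.15 = 1.0600
v' = 2.3000 − 3.6000·0.15 = 1.7600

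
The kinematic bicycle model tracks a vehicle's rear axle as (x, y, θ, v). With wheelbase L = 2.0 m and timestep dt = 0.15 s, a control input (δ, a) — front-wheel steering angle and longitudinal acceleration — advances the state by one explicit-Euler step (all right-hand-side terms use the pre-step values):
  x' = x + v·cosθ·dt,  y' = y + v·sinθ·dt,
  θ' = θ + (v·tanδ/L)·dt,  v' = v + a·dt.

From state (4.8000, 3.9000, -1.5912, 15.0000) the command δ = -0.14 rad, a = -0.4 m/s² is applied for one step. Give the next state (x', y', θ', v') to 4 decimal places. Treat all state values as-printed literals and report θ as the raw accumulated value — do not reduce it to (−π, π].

(4.7541, 1.6505, -1.7497, 14.9400)

x' = 4.8000 + 15.0000·cos(-1.5912)·0.15 = 4.7541
y' = 3.9000 + 15.0000·sin(-1.5912)·0.15 = 1.6505
θ' = -1.5912 + (15.0000/2.0)·tan(-0.14)·0.15 = -1.7497
v' = 15.0000 − 0.4000·0.15 = 14.9400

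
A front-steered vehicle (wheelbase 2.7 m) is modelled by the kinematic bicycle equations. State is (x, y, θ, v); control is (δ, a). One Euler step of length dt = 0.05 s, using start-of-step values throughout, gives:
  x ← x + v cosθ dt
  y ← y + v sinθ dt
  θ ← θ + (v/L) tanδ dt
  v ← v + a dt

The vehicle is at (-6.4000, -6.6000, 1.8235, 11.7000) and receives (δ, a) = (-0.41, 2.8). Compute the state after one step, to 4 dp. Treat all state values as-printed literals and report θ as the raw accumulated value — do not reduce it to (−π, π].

x' = -6.4000 + 11.7000·cos(1.8235)·0.05 = -6.5463
y' = -6.6000 + 11.7000·sin(1.8235)·0.05 = -6.0336
θ' = 1.8235 + (11.7000/2.7)·tan(-0.41)·0.05 = 1.7293
v' = 11.7000 + 2.8000·0.05 = 11.8400

(-6.5463, -6.0336, 1.7293, 11.8400)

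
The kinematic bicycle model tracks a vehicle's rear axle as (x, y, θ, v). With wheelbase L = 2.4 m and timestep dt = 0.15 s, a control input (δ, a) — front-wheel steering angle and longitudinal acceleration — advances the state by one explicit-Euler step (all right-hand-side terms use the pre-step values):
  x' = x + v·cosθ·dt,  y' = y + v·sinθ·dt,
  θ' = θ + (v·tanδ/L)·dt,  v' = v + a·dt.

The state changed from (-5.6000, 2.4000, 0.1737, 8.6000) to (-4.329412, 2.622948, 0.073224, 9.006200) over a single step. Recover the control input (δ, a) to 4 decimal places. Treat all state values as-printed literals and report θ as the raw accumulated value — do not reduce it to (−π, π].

a = (v'−v)/dt = (0.406200)/0.15 = 2.7080
Δθ = θ'−θ = -0.100476;  (v·dt/L) = 8.6000·0.15/2.4 = 0.537500
tan δ = Δθ·L/(v·dt) = -0.186932  →  δ = -0.1848

δ = -0.1848, a = 2.7080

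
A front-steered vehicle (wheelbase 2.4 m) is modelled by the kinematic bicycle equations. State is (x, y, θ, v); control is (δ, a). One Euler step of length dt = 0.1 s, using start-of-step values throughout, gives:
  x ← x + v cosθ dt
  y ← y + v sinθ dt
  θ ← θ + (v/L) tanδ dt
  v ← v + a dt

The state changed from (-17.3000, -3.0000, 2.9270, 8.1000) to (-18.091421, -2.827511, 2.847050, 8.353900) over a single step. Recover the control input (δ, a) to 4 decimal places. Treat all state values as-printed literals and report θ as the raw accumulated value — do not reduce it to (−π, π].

δ = -0.2326, a = 2.5390

a = (v'−v)/dt = (0.253900)/0.1 = 2.5390
Δθ = θ'−θ = -0.079950;  (v·dt/L) = 8.1000·0.1/2.4 = 0.337500
tan δ = Δθ·L/(v·dt) = -0.236889  →  δ = -0.2326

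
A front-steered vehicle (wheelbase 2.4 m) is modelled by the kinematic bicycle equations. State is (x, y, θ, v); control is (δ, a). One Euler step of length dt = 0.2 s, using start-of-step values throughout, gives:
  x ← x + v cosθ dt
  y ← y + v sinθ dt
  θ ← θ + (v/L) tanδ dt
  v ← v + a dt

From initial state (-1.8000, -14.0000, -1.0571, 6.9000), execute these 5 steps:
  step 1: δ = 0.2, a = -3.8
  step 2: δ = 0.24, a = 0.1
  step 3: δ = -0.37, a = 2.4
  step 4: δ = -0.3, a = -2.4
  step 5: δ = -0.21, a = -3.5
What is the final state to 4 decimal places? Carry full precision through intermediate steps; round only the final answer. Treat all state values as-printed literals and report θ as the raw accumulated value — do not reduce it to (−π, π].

after step 1 (δ=0.2, a=-3.8): (-1.121868, -15.201889, -0.940542, 6.140000)
after step 2 (δ=0.24, a=0.1): (-0.398146, -16.193963, -0.815328, 6.160000)
after step 3 (δ=-0.37, a=2.4): (0.446550, -17.090798, -1.014431, 6.640000)
after step 4 (δ=-0.3, a=-2.4): (1.147870, -18.218510, -1.185597, 6.160000)
after step 5 (δ=-0.21, a=-3.5): (1.610786, -19.360233, -1.295011, 5.460000)

(1.6108, -19.3602, -1.2950, 5.4600)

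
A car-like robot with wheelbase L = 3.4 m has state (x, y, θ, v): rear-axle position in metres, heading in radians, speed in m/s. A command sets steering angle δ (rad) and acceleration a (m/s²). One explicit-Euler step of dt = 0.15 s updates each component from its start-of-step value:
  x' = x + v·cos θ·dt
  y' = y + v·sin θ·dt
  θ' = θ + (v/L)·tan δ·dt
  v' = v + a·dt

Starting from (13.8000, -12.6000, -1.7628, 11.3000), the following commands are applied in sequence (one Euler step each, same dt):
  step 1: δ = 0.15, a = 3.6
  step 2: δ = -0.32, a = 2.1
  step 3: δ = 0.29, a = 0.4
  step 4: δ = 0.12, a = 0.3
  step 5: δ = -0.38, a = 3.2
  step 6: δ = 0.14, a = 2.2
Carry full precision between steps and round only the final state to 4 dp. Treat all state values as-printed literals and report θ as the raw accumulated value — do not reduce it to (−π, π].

after step 1 (δ=0.15, a=3.6): (13.476550, -14.263852, -1.687455, 11.840000)
after step 2 (δ=-0.32, a=2.1): (13.269834, -16.027781, -1.860557, 12.155000)
after step 3 (δ=0.29, a=0.4): (12.748890, -17.775024, -1.700533, 12.215000)
after step 4 (δ=0.12, a=0.3): (12.511846, -19.591876, -1.635553, 12.260000)
after step 5 (δ=-0.38, a=3.2): (12.392842, -21.427021, -1.851588, 12.740000)
after step 6 (δ=0.14, a=2.2): (11.863271, -23.263179, -1.772382, 13.070000)

(11.8633, -23.2632, -1.7724, 13.0700)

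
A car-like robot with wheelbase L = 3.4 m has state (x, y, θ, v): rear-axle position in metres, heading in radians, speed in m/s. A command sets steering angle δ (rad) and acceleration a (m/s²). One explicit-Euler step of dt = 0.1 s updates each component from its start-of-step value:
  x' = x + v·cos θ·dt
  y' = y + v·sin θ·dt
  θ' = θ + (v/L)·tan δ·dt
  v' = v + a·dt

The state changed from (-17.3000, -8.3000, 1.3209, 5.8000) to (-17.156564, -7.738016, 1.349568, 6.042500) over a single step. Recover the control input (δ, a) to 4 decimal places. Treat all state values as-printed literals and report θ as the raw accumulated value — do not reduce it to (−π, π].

a = (v'−v)/dt = (0.242500)/0.1 = 2.4250
Δθ = θ'−θ = 0.028668;  (v·dt/L) = 5.8000·0.1/3.4 = 0.170588
tan δ = Δθ·L/(v·dt) = 0.168054  →  δ = 0.1665

δ = 0.1665, a = 2.4250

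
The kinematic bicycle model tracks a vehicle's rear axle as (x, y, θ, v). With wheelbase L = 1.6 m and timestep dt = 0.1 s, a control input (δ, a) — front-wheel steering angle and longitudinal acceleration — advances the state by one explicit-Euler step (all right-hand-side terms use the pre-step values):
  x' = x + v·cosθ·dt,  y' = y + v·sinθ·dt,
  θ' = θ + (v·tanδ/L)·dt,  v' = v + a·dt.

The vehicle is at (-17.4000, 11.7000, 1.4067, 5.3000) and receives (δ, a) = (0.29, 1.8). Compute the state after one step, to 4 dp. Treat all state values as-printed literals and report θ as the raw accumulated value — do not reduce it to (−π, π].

x' = -17.4000 + 5.3000·cos(1.4067)·0.1 = -17.3134
y' = 11.7000 + 5.3000·sin(1.4067)·0.1 = 12.2229
θ' = 1.4067 + (5.3000/1.6)·tan(0.29)·0.1 = 1.5055
v' = 5.3000 + 1.8000·0.1 = 5.4800

(-17.3134, 12.2229, 1.5055, 5.4800)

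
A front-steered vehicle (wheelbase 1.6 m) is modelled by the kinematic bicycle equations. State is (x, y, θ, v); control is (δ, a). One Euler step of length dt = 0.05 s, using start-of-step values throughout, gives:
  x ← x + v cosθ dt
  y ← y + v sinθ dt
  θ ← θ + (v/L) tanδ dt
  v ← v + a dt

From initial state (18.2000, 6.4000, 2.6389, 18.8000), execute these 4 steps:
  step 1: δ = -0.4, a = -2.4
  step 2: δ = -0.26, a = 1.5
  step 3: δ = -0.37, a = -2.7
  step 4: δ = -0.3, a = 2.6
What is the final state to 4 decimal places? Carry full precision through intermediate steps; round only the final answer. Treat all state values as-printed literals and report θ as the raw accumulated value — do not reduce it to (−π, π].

(15.7213, 9.0720, 1.8279, 18.7500)

after step 1 (δ=-0.4, a=-2.4): (17.376289, 6.852880, 2.390509, 18.680000)
after step 2 (δ=-0.26, a=1.5): (16.693582, 7.490270, 2.235219, 18.755000)
after step 3 (δ=-0.37, a=-2.7): (16.115361, 8.228536, 2.007895, 18.620000)
after step 4 (δ=-0.3, a=2.6): (15.721257, 9.072007, 1.827900, 18.750000)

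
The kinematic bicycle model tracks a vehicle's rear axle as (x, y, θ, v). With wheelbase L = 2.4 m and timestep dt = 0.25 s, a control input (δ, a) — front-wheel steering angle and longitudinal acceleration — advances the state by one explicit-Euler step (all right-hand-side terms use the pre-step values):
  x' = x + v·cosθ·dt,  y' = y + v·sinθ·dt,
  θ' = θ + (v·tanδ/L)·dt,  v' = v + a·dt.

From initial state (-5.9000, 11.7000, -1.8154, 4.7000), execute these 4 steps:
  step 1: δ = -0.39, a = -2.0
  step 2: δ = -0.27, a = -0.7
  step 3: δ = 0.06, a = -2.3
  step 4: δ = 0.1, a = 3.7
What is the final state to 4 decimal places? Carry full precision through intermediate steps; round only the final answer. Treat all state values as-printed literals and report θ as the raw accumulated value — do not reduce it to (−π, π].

(-7.6225, 8.0248, -2.0765, 4.3750)

after step 1 (δ=-0.39, a=-2.0): (-6.184552, 10.559976, -2.016646, 4.200000)
after step 2 (δ=-0.27, a=-0.7): (-6.637337, 9.612619, -2.137727, 4.025000)
after step 3 (δ=0.06, a=-2.3): (-7.177740, 8.763793, -2.112541, 3.450000)
after step 4 (δ=0.1, a=3.7): (-7.622472, 8.024794, -2.076483, 4.375000)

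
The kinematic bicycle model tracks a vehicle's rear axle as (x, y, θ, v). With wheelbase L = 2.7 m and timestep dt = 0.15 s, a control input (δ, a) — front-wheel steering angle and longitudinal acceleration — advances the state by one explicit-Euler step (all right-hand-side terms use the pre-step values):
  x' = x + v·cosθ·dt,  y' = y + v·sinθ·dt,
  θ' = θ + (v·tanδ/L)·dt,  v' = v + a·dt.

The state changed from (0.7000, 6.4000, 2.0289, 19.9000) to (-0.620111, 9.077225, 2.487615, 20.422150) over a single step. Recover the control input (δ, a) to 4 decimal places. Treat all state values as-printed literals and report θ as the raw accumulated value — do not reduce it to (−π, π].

a = (v'−v)/dt = (0.522150)/0.15 = 3.4810
Δθ = θ'−θ = 0.458715;  (v·dt/L) = 19.9000·0.15/2.7 = 1.105556
tan δ = Δθ·L/(v·dt) = 0.414918  →  δ = 0.3933

δ = 0.3933, a = 3.4810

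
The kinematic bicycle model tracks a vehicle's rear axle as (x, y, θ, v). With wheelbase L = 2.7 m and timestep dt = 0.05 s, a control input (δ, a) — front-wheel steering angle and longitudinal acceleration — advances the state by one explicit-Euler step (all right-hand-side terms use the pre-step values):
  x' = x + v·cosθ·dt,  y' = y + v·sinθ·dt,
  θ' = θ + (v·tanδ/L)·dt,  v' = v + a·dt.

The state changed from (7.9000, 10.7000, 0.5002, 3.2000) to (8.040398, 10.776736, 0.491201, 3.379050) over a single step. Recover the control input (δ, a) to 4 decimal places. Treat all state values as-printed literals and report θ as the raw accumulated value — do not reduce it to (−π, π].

δ = -0.1507, a = 3.5810

a = (v'−v)/dt = (0.179050)/0.05 = 3.5810
Δθ = θ'−θ = -0.008999;  (v·dt/L) = 3.2000·0.05/2.7 = 0.059259
tan δ = Δθ·L/(v·dt) = -0.151858  →  δ = -0.1507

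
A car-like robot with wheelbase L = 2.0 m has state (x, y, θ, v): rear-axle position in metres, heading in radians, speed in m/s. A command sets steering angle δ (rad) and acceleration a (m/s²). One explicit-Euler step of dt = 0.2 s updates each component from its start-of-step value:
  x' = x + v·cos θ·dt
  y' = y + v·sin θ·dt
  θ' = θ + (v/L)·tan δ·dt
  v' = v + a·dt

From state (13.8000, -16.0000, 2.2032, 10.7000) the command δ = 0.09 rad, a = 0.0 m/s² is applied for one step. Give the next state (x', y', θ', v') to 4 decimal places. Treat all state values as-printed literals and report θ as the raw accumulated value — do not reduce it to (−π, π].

x' = 13.8000 + 10.7000·cos(2.2032)·0.2 = 12.5351
y' = -16.0000 + 10.7000·sin(2.2032)·0.2 = -14.2739
θ' = 2.2032 + (10.7000/2.0)·tan(0.09)·0.2 = 2.2998
v' = 10.7000 + 0.0000·0.2 = 10.7000

(12.5351, -14.2739, 2.2998, 10.7000)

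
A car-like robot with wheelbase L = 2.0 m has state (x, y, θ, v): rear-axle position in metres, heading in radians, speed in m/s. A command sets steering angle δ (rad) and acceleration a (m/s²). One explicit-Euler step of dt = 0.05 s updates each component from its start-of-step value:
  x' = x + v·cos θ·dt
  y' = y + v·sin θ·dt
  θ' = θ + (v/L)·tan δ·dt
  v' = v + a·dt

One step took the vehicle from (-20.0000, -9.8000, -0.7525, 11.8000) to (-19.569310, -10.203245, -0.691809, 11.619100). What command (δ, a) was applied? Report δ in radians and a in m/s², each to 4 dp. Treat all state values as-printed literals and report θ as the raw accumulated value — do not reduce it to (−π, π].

δ = 0.2029, a = -3.6180

a = (v'−v)/dt = (-0.180900)/0.05 = -3.6180
Δθ = θ'−θ = 0.060691;  (v·dt/L) = 11.8000·0.05/2.0 = 0.295000
tan δ = Δθ·L/(v·dt) = 0.205732  →  δ = 0.2029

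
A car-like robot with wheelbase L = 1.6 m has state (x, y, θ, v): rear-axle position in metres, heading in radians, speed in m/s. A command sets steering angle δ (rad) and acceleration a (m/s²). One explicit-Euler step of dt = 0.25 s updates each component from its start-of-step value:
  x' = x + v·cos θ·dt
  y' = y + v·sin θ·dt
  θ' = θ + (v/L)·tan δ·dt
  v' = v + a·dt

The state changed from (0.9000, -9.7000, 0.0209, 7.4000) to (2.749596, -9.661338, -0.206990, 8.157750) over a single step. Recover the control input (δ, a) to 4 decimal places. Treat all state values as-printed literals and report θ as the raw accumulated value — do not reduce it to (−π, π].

a = (v'−v)/dt = (0.757750)/0.25 = 3.0310
Δθ = θ'−θ = -0.227890;  (v·dt/L) = 7.4000·0.25/1.6 = 1.156250
tan δ = Δθ·L/(v·dt) = -0.197094  →  δ = -0.1946

δ = -0.1946, a = 3.0310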